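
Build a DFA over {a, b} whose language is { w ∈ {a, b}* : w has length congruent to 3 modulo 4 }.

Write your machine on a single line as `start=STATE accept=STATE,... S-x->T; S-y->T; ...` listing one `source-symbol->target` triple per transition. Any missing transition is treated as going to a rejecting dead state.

Only the length mod 4 matters, so use a 4-cycle: from any state, every input symbol moves to the next state, wrapping s3 back to s0. Mark s3 accepting.
With 4 states:
        a   b  
>  s0   s1  s1 
   s1   s2  s2 
   s2   s3  s3 
 * s3   s0  s0 
(> = start, * = accepting)

start=s0; accept=s3; s0-a->s1; s0-b->s1; s1-a->s2; s1-b->s2; s2-a->s3; s2-b->s3; s3-a->s0; s3-b->s0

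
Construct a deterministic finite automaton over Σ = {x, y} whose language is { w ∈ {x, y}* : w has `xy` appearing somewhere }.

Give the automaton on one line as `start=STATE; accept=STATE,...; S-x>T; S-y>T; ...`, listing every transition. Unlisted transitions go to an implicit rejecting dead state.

States A..B record the length of the longest prefix of `xy` that matches the current input suffix. Reaching C means `xy` has been seen, and we stay there forever. Accept from C.
       x  y 
>  A   B  A 
   B   B  C 
 * C   C  C 
(> = start, * = accepting)

start=A; accept=C; A-x>B; A-y>A; B-x>B; B-y>C; C-x>C; C-y>C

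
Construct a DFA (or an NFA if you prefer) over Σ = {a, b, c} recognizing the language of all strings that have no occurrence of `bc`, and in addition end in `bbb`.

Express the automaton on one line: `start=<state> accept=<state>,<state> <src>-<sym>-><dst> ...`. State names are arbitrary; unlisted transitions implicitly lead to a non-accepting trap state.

Build one automaton per condition and run them in lockstep. The first has 3 states tracking partial matches of the forbidden pattern `bc`; the second has 4 states tracking how much of the suffix `bbb` has currently been matched. A product state is a pair (one from each), accepting exactly when both do.
With 8 states:
        a   b   c  
>  q0   q0  q1  q0 
   q1   q0  q2  q3 
   q2   q0  q4  q3 
   q3   q3  q5  q3 
 * q4   q0  q4  q3 
   q5   q3  q6  q3 
   q6   q3  q7  q3 
   q7   q3  q7  q3 
(> = start, * = accepting)

start=q0 accept=q4 q0-a->q0 q0-b->q1 q0-c->q0 q1-a->q0 q1-b->q2 q1-c->q3 q2-a->q0 q2-b->q4 q2-c->q3 q3-a->q3 q3-b->q5 q3-c->q3 q4-a->q0 q4-b->q4 q4-c->q3 q5-a->q3 q5-b->q6 q5-c->q3 q6-a->q3 q6-b->q7 q6-c->q3 q7-a->q3 q7-b->q7 q7-c->q3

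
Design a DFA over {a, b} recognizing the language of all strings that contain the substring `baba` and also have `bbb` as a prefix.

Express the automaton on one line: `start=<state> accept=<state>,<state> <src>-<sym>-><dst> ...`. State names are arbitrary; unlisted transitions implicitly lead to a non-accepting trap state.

start=S0 accept=S8 S0-a->S1 S0-b->S2 S1-a->S1 S1-b->S1 S2-a->S1 S2-b->S3 S3-a->S1 S3-b->S4 S4-a->S5 S4-b->S4 S5-a->S6 S5-b->S7 S6-a->S6 S6-b->S4 S7-a->S8 S7-b->S4 S8-a->S8 S8-b->S8

Build one automaton per condition and run them in lockstep. One (5 states) tracks whether and how much of `baba` has been seen; the other (5 states) tracks whether the input so far still matches the prefix `bbb`. Each combined state is a pair, one component from each; accept when both components accept. Equivalent product states are then merged.
        a   b  
>  S0   S1  S2 
   S1   S1  S1 
   S2   S1  S3 
   S3   S1  S4 
   S4   S5  S4 
   S5   S6  S7 
   S6   S6  S4 
   S7   S8  S4 
 * S8   S8  S8 
(> = start, * = accepting)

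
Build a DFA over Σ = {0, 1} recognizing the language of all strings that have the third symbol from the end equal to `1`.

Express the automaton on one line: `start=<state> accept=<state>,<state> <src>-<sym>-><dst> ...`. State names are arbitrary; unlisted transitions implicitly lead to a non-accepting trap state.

A DFA must remember the last 3 symbols (since which symbol is third-to-last isn't known until the input ends). Use one state per possible window of the last ≤3 symbols; accept from those whose window starts with `1`.
A 15-state machine:
       0  1 
>  A   B  C 
   B   D  E 
   C   F  G 
   D   H  I 
   E   J  K 
   F   L  M 
   G   N  O 
   H   H  I 
   I   J  K 
   J   L  M 
   K   N  O 
 * L   H  I 
 * M   J  K 
 * N   L  M 
 * O   N  O 
(> = start, * = accepting)

start=A accept=L,M,N,O A-0->B A-1->C B-0->D B-1->E C-0->F C-1->G D-0->H D-1->I E-0->J E-1->K F-0->L F-1->M G-0->N G-1->O H-0->H H-1->I I-0->J I-1->K J-0->L J-1->M K-0->N K-1->O L-0->H L-1->I M-0->J M-1->K N-0->L N-1->M O-0->N O-1->O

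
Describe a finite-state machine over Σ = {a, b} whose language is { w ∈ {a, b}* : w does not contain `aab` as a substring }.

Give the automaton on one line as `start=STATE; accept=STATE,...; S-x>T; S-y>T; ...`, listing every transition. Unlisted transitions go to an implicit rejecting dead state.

start=q0; accept=q0,q1,q2; q0-a>q1; q0-b>q0; q1-a>q2; q1-b>q0; q2-a>q2; q2-b>q3; q3-a>q3; q3-b>q3

This is the complement of 'contains `aab`'. Use the same substring-matching states — q0 through q3 holding how much of `aab` has just been matched — but flip the accepting set: everything except the trap q3 accepts.
4 states suffice.
        a   b  
>* q0   q1  q0 
 * q1   q2  q0 
 * q2   q2  q3 
   q3   q3  q3 
(> = start, * = accepting)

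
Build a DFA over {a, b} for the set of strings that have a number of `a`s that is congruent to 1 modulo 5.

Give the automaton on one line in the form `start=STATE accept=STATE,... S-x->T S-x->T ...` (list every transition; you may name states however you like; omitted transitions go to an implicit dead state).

The only thing that matters is how many `a`s have appeared, reduced mod 5. Use one state per residue: q0 for 0, …, q4 for 4. Reading `a` moves to the next residue; anything else stays put. q1 is accepting.
5 states suffice.
        a   b  
>  q0   q1  q0 
 * q1   q2  q1 
   q2   q3  q2 
   q3   q4  q3 
   q4   q0  q4 
(> = start, * = accepting)

start=q0 accept=q1 q0-a->q1 q0-b->q0 q1-a->q2 q1-b->q1 q2-a->q3 q2-b->q2 q3-a->q4 q3-b->q3 q4-a->q0 q4-b->q4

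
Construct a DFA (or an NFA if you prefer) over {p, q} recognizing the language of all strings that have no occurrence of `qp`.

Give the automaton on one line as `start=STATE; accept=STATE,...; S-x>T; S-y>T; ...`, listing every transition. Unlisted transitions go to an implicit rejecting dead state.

start=S0; accept=S0,S1; S0-p>S0; S0-q>S1; S1-p>S2; S1-q>S1; S2-p>S2; S2-q>S2

This is the complement of 'contains `qp`'. Use the same substring-matching states — S0 through S2 holding how much of `qp` has just been matched — but flip the accepting set: everything except the trap S2 accepts.
3 states suffice.
        p   q  
>* S0   S0  S1 
 * S1   S2  S1 
   S2   S2  S2 
(> = start, * = accepting)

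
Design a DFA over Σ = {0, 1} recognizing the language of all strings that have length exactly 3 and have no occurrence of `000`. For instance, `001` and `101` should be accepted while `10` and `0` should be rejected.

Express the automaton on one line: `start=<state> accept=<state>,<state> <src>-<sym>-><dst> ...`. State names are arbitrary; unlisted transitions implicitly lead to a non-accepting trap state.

Run two small machines in parallel and take their product. The first has 5 states tracking the input length, saturating at 4; the second has 4 states tracking partial matches of the forbidden pattern `000`. A product state is a pair (one from each), accepting exactly when both do. After merging equivalent states the machine shrinks.
        0   1  
>  S0   S1  S2 
   S1   S3  S4 
   S2   S4  S4 
   S3   S5  S6 
   S4   S6  S6 
   S5   S5  S5 
 * S6   S5  S5 
(> = start, * = accepting)

start=S0 accept=S6 S0-0->S1 S0-1->S2 S1-0->S3 S1-1->S4 S2-0->S4 S2-1->S4 S3-0->S5 S3-1->S6 S4-0->S6 S4-1->S6 S5-0->S5 S5-1->S5 S6-0->S5 S6-1->S5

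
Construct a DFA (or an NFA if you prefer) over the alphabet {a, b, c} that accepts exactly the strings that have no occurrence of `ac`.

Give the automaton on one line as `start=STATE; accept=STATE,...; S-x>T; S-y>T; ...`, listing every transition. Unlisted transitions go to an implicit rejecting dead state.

Track partial matches of the forbidden pattern `ac`. State S2 is a dead state reached once `ac` has occurred; every other state accepts. S0 means no part of `ac` is currently matched.
        a   b   c  
>* S0   S1  S0  S0 
 * S1   S1  S0  S2 
   S2   S2  S2  S2 
(> = start, * = accepting)

start=S0; accept=S0,S1; S0-a>S1; S0-b>S0; S0-c>S0; S1-a>S1; S1-b>S0; S1-c>S2; S2-a>S2; S2-b>S2; S2-c>S2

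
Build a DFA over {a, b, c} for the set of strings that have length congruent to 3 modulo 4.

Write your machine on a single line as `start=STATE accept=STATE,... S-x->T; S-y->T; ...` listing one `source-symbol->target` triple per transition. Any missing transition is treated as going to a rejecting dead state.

Only the length mod 4 matters, so use a 4-cycle: from any state, every input symbol moves to the next state, wrapping S3 back to S0. Mark S3 accepting.
4 states suffice.
        a   b   c  
>  S0   S1  S1  S1 
   S1   S2  S2  S2 
   S2   S3  S3  S3 
 * S3   S0  S0  S0 
(> = start, * = accepting)

start=S0; accept=S3; S0-a->S1; S0-b->S1; S0-c->S1; S1-a->S2; S1-b->S2; S1-c->S2; S2-a->S3; S2-b->S3; S2-c->S3; S3-a->S0; S3-b->S0; S3-c->S0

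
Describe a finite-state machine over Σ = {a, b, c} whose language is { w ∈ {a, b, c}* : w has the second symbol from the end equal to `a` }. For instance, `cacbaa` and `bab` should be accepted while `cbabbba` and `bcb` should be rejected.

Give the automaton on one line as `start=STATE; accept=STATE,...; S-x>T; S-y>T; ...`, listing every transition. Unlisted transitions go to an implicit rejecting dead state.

Because acceptance depends on a position counted from the end, the machine has to buffer the most recent 2 symbols. Make each state the string of the last up-to-2 symbols read; on input `x` shift the window left and append `x`. Accept when the buffered window has length 2 and begins with `a`.
A 13-state machine:
          a    b    c  
>  S0     S1   S2   S3 
   S1     S4   S5   S6 
   S2     S7   S8   S9 
   S3    S10  S11  S12 
 * S4     S4   S5   S6 
 * S5     S7   S8   S9 
 * S6    S10  S11  S12 
   S7     S4   S5   S6 
   S8     S7   S8   S9 
   S9    S10  S11  S12 
   S10    S4   S5   S6 
   S11    S7   S8   S9 
   S12   S10  S11  S12 
(> = start, * = accepting)

start=S0; accept=S4,S5,S6; S0-a>S1; S0-b>S2; S0-c>S3; S1-a>S4; S1-b>S5; S1-c>S6; S2-a>S7; S2-b>S8; S2-c>S9; S3-a>S10; S3-b>S11; S3-c>S12; S4-a>S4; S4-b>S5; S4-c>S6; S5-a>S7; S5-b>S8; S5-c>S9; S6-a>S10; S6-b>S11; S6-c>S12; S7-a>S4; S7-b>S5; S7-c>S6; S8-a>S7; S8-b>S8; S8-c>S9; S9-a>S10; S9-b>S11; S9-c>S12; S10-a>S4; S10-b>S5; S10-c>S6; S11-a>S7; S11-b>S8; S11-c>S9; S12-a>S10; S12-b>S11; S12-c>S12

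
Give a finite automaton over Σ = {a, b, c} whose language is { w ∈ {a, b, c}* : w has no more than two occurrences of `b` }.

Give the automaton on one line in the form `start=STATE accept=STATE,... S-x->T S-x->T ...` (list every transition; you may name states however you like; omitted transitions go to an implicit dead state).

start=q0 accept=q0,q1,q2 q0-a->q0 q0-b->q1 q0-c->q0 q1-a->q1 q1-b->q2 q1-c->q1 q2-a->q2 q2-b->q3 q2-c->q2 q3-a->q3 q3-b->q3 q3-c->q3

Only the number of `b`s matters, and only up to 3. Make a chain q0 → q1 → q2 → q3 advanced by each `b` (with q3 absorbing); every other symbol self-loops. The accepting set is {q0, q1, q2}.
        a   b   c  
>* q0   q0  q1  q0 
 * q1   q1  q2  q1 
 * q2   q2  q3  q2 
   q3   q3  q3  q3 
(> = start, * = accepting)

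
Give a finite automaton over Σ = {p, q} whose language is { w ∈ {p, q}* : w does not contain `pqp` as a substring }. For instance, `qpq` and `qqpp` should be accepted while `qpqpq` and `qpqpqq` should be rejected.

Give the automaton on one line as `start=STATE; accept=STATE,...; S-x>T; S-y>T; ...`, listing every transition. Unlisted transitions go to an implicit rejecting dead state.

This is the complement of 'contains `pqp`'. Use the same substring-matching states — A through D holding how much of `pqp` has just been matched — but flip the accepting set: everything except the trap D accepts.
4 states suffice.
       p  q 
>* A   B  A 
 * B   B  C 
 * C   D  A 
   D   D  D 
(> = start, * = accepting)

start=A; accept=A,B,C; A-p>B; A-q>A; B-p>B; B-q>C; C-p>D; C-q>A; D-p>D; D-q>D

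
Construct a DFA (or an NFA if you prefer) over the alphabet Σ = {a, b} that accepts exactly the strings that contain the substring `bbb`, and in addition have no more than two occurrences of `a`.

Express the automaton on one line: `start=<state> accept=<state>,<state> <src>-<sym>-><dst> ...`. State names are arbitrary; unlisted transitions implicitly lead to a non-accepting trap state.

Build one automaton per condition and run them in lockstep. The first has 4 states tracking whether and how much of `bbb` has been seen; the second has 4 states tracking the count of `a`s, saturating at 3. A product state is a pair (one from each), accepting exactly when both do. Equivalent product states are then merged.
A 13-state machine:
          a    b  
>  S0     S1   S2 
   S1     S3   S4 
   S2     S1   S5 
   S3     S6   S7 
   S4     S3   S8 
   S5     S1   S9 
   S6     S6   S6 
   S7     S6  S10 
   S8     S3  S11 
 * S9    S11   S9 
   S10    S6  S12 
 * S11   S12  S11 
 * S12    S6  S12 
(> = start, * = accepting)

start=S0 accept=S9,S11,S12 S0-a->S1 S0-b->S2 S1-a->S3 S1-b->S4 S2-a->S1 S2-b->S5 S3-a->S6 S3-b->S7 S4-a->S3 S4-b->S8 S5-a->S1 S5-b->S9 S6-a->S6 S6-b->S6 S7-a->S6 S7-b->S10 S8-a->S3 S8-b->S11 S9-a->S11 S9-b->S9 S10-a->S6 S10-b->S12 S11-a->S12 S11-b->S11 S12-a->S6 S12-b->S12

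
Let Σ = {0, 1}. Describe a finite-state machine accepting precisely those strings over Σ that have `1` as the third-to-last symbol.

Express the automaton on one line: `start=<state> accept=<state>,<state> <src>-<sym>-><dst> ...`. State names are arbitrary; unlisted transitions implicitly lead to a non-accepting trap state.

start=S0 accept=S11,S12,S13,S14 S0-0->S1 S0-1->S2 S1-0->S3 S1-1->S4 S2-0->S5 S2-1->S6 S3-0->S7 S3-1->S8 S4-0->S9 S4-1->S10 S5-0->S11 S5-1->S12 S6-0->S13 S6-1->S14 S7-0->S7 S7-1->S8 S8-0->S9 S8-1->S10 S9-0->S11 S9-1->S12 S10-0->S13 S10-1->S14 S11-0->S7 S11-1->S8 S12-0->S9 S12-1->S10 S13-0->S11 S13-1->S12 S14-0->S13 S14-1->S14

Because acceptance depends on a position counted from the end, the machine has to buffer the most recent 3 symbols. Make each state the string of the last up-to-3 symbols read; on input `x` shift the window left and append `x`. Accept when the buffered window has length 3 and begins with `1`.
A 15-state machine:
          0    1  
>  S0     S1   S2 
   S1     S3   S4 
   S2     S5   S6 
   S3     S7   S8 
   S4     S9  S10 
   S5    S11  S12 
   S6    S13  S14 
   S7     S7   S8 
   S8     S9  S10 
   S9    S11  S12 
   S10   S13  S14 
 * S11    S7   S8 
 * S12    S9  S10 
 * S13   S11  S12 
 * S14   S13  S14 
(> = start, * = accepting)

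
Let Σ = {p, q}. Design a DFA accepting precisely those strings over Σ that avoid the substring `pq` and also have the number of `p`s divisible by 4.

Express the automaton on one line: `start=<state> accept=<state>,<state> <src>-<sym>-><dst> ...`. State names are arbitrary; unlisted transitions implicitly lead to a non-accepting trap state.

start=A accept=A,G A-p->B A-q->A B-p->C B-q->D C-p->E C-q->F D-p->F D-q->D E-p->G E-q->H F-p->H F-q->F G-p->B G-q->I H-p->I H-q->H I-p->D I-q->I

Run two small machines in parallel and take their product. One (3 states) tracks partial matches of the forbidden pattern `pq`; the other (4 states) tracks the count of `p`s modulo 4. Each combined state is a pair, one component from each; accept when both components accept.
       p  q 
>* A   B  A 
   B   C  D 
   C   E  F 
   D   F  D 
   E   G  H 
   F   H  F 
 * G   B  I 
   H   I  H 
   I   D  I 
(> = start, * = accepting)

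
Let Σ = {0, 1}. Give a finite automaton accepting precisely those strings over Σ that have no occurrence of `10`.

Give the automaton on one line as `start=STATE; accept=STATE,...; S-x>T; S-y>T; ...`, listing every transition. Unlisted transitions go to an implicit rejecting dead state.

start=q0; accept=q0,q1; q0-0>q0; q0-1>q1; q1-0>q2; q1-1>q1; q2-0>q2; q2-1>q2

Track partial matches of the forbidden pattern `10`. State q2 is a dead state reached once `10` has occurred; every other state accepts. q0 means no part of `10` is currently matched.
        0   1  
>* q0   q0  q1 
 * q1   q2  q1 
   q2   q2  q2 
(> = start, * = accepting)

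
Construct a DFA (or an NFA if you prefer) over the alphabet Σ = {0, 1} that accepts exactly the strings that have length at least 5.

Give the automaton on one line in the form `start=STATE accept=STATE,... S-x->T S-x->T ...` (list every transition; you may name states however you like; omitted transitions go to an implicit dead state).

We only need to distinguish lengths 0, 1, …, 5, and '>5'. Chain S0 → S1 → S2 → S3 → S4 → S5 → S6 on every symbol, with S6 looping. Accepting states: {S5, S6}.
With 7 states:
        0   1  
>  S0   S1  S1 
   S1   S2  S2 
   S2   S3  S3 
   S3   S4  S4 
   S4   S5  S5 
 * S5   S6  S6 
 * S6   S6  S6 
(> = start, * = accepting)

start=S0 accept=S5,S6 S0-0->S1 S0-1->S1 S1-0->S2 S1-1->S2 S2-0->S3 S2-1->S3 S3-0->S4 S3-1->S4 S4-0->S5 S4-1->S5 S5-0->S6 S5-1->S6 S6-0->S6 S6-1->S6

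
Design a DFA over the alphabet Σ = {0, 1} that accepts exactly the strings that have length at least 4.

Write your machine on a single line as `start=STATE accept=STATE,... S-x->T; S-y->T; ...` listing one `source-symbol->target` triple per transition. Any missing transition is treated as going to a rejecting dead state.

start=q0; accept=q4,q5; q0-0->q1; q0-1->q1; q1-0->q2; q1-1->q2; q2-0->q3; q2-1->q3; q3-0->q4; q3-1->q4; q4-0->q5; q4-1->q5; q5-0->q5; q5-1->q5

Count input length up to 5: every symbol moves from q0 toward q5, which means 'more than 4' and absorbs. Accept from {q4, q5}.
6 states suffice.
        0   1  
>  q0   q1  q1 
   q1   q2  q2 
   q2   q3  q3 
   q3   q4  q4 
 * q4   q5  q5 
 * q5   q5  q5 
(> = start, * = accepting)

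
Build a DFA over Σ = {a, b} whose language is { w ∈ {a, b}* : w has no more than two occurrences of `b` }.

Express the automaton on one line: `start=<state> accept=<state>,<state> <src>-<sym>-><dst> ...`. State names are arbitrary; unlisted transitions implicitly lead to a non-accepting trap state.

start=q0 accept=q0,q1,q2 q0-a->q0 q0-b->q1 q1-a->q1 q1-b->q2 q2-a->q2 q2-b->q3 q3-a->q3 q3-b->q3

Only the number of `b`s matters, and only up to 3. Make a chain q0 → q1 → q2 → q3 advanced by each `b` (with q3 absorbing); every other symbol self-loops. The accepting set is {q0, q1, q2}.
        a   b  
>* q0   q0  q1 
 * q1   q1  q2 
 * q2   q2  q3 
   q3   q3  q3 
(> = start, * = accepting)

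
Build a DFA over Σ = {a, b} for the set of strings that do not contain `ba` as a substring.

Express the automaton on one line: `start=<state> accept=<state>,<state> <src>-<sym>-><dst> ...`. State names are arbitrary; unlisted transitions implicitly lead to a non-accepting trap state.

This is the complement of 'contains `ba`'. Use the same substring-matching states — S0 through S2 holding how much of `ba` has just been matched — but flip the accepting set: everything except the trap S2 accepts.
3 states suffice.
        a   b  
>* S0   S0  S1 
 * S1   S2  S1 
   S2   S2  S2 
(> = start, * = accepting)

start=S0 accept=S0,S1 S0-a->S0 S0-b->S1 S1-a->S2 S1-b->S1 S2-a->S2 S2-b->S2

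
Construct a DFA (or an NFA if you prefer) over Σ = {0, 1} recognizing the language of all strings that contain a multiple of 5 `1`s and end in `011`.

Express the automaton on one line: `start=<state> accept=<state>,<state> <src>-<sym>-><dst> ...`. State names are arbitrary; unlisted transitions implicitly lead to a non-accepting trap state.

Build one automaton per condition and run them in lockstep. The first has 5 states tracking the count of `1`s modulo 5; the second has 4 states tracking how much of the suffix `011` has currently been matched. A product state is a pair (one from each), accepting exactly when both do.
       0  1 
>  A   B  C 
   B   B  D 
   C   E  F 
   D   E  G 
   E   E  H 
   F   I  J 
   G   I  J 
   H   I  K 
   I   I  L 
   J   M  N 
   K   M  N 
   L   M  O 
   M   M  P 
   N   Q  A 
   O   Q  A 
   P   Q  R 
   Q   Q  S 
 * R   B  C 
   S   B  T 
   T   E  F 
(> = start, * = accepting)

start=A accept=R A-0->B A-1->C B-0->B B-1->D C-0->E C-1->F D-0->E D-1->G E-0->E E-1->H F-0->I F-1->J G-0->I G-1->J H-0->I H-1->K I-0->I I-1->L J-0->M J-1->N K-0->M K-1->N L-0->M L-1->O M-0->M M-1->P N-0->Q N-1->A O-0->Q O-1->A P-0->Q P-1->R Q-0->Q Q-1->S R-0->B R-1->C S-0->B S-1->T T-0->E T-1->F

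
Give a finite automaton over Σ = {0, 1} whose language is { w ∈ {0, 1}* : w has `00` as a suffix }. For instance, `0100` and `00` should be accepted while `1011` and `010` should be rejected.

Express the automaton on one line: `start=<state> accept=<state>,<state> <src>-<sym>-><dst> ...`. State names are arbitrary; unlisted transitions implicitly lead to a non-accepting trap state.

start=S0 accept=S2 S0-0->S1 S0-1->S0 S1-0->S2 S1-1->S0 S2-0->S2 S2-1->S0

Remember how much of `00` the current input suffix matches. State S0 means no match yet; S1 means the last symbol is `0`; S2 means the last 2 symbols are `00`. Only S2 accepts. On a mismatch, fall back to the longest proper suffix that is still a prefix of `00`.
        0   1  
>  S0   S1  S0 
   S1   S2  S0 
 * S2   S2  S0 
(> = start, * = accepting)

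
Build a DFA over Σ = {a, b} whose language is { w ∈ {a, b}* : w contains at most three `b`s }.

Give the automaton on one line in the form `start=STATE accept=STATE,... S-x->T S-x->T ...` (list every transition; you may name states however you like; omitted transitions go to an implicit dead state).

start=S0 accept=S0,S1,S2,S3 S0-a->S0 S0-b->S1 S1-a->S1 S1-b->S2 S2-a->S2 S2-b->S3 S3-a->S3 S3-b->S4 S4-a->S4 S4-b->S4

Count `b`s, saturating at 4: states S0 through S3 mean 0 through 3 `b`s seen; S4 means more than 3. Each `b` increments (capped at S4); other symbols loop. Accept from {S0, S1, S2, S3}.
        a   b  
>* S0   S0  S1 
 * S1   S1  S2 
 * S2   S2  S3 
 * S3   S3  S4 
   S4   S4  S4 
(> = start, * = accepting)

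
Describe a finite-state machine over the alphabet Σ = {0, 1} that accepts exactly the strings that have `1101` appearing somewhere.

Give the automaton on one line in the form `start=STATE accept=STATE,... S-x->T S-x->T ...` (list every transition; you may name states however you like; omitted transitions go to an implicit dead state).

Track how much of `1101` has been matched so far: state q0 is no progress, q4 is the absorbing accept state reached once `1101` has occurred. Intermediate states record partial matches; on a mismatch, fall back to the longest reusable overlap.
With 5 states:
        0   1  
>  q0   q0  q1 
   q1   q0  q2 
   q2   q3  q2 
   q3   q0  q4 
 * q4   q4  q4 
(> = start, * = accepting)

start=q0 accept=q4 q0-0->q0 q0-1->q1 q1-0->q0 q1-1->q2 q2-0->q3 q2-1->q2 q3-0->q0 q3-1->q4 q4-0->q4 q4-1->q4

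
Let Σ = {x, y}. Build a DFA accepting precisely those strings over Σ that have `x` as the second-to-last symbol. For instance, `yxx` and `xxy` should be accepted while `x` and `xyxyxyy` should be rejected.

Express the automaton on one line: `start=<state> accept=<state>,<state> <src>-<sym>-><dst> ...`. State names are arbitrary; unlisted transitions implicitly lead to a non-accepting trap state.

start=s0 accept=s3,s4 s0-x->s1 s0-y->s2 s1-x->s3 s1-y->s4 s2-x->s5 s2-y->s6 s3-x->s3 s3-y->s4 s4-x->s5 s4-y->s6 s5-x->s3 s5-y->s4 s6-x->s5 s6-y->s6

A DFA must remember the last 2 symbols (since which symbol is second-to-last isn't known until the input ends). Use one state per possible window of the last ≤2 symbols; accept from those whose window starts with `x`.
7 states suffice.
        x   y  
>  s0   s1  s2 
   s1   s3  s4 
   s2   s5  s6 
 * s3   s3  s4 
 * s4   s5  s6 
   s5   s3  s4 
   s6   s5  s6 
(> = start, * = accepting)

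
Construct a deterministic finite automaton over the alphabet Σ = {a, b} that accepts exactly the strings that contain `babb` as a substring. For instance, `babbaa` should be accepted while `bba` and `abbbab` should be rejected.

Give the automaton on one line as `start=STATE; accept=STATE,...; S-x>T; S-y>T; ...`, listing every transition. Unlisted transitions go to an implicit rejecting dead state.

start=s0; accept=s4; s0-a>s0; s0-b>s1; s1-a>s2; s1-b>s1; s2-a>s0; s2-b>s3; s3-a>s2; s3-b>s4; s4-a>s4; s4-b>s4

Track how much of `babb` has been matched so far: state s0 is no progress, s4 is the absorbing accept state reached once `babb` has occurred. Intermediate states record partial matches; on a mismatch, fall back to the longest reusable overlap.
With 5 states:
        a   b  
>  s0   s0  s1 
   s1   s2  s1 
   s2   s0  s3 
   s3   s2  s4 
 * s4   s4  s4 
(> = start, * = accepting)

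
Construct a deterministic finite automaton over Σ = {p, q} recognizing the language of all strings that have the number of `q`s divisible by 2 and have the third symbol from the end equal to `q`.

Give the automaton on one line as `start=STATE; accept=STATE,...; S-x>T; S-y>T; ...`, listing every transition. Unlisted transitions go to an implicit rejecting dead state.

Run two small machines in parallel and take their product. One (2 states) tracks the count of `q`s modulo 2; the other (15 states) tracks the last 3 symbols read. Each combined state is a pair, one component from each; accept when both components accept.
A 23-state machine:
          p    q  
>  S0     S1   S2 
   S1     S3   S4 
   S2     S5   S6 
   S3     S7   S8 
   S4     S9  S10 
   S5    S11  S12 
   S6    S13  S14 
   S7     S7   S8 
   S8     S9  S10 
   S9    S11  S12 
   S10   S13  S14 
   S11   S15  S16 
 * S12   S17  S18 
 * S13   S19  S20 
   S14   S21  S22 
   S15   S15  S16 
   S16   S17  S18 
   S17   S19  S20 
   S18   S21  S22 
 * S19    S7   S8 
   S20    S9  S10 
   S21   S11  S12 
 * S22   S13  S14 
(> = start, * = accepting)

start=S0; accept=S12,S13,S19,S22; S0-p>S1; S0-q>S2; S1-p>S3; S1-q>S4; S2-p>S5; S2-q>S6; S3-p>S7; S3-q>S8; S4-p>S9; S4-q>S10; S5-p>S11; S5-q>S12; S6-p>S13; S6-q>S14; S7-p>S7; S7-q>S8; S8-p>S9; S8-q>S10; S9-p>S11; S9-q>S12; S10-p>S13; S10-q>S14; S11-p>S15; S11-q>S16; S12-p>S17; S12-q>S18; S13-p>S19; S13-q>S20; S14-p>S21; S14-q>S22; S15-p>S15; S15-q>S16; S16-p>S17; S16-q>S18; S17-p>S19; S17-q>S20; S18-p>S21; S18-q>S22; S19-p>S7; S19-q>S8; S20-p>S9; S20-q>S10; S21-p>S11; S21-q>S12; S22-p>S13; S22-q>S14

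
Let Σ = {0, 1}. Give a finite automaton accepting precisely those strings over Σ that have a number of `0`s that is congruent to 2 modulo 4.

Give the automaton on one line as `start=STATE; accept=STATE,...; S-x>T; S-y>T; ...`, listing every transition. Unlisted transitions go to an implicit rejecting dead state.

start=S0; accept=S2; S0-0>S1; S0-1>S0; S1-0>S2; S1-1>S1; S2-0>S3; S2-1>S2; S3-0>S0; S3-1>S3

Keep the running count of `0`s modulo 4: each `0` advances along the cycle S0 → S1 → S2 → S3 → S0 while other symbols loop. Accept at S2.
With 4 states:
        0   1  
>  S0   S1  S0 
   S1   S2  S1 
 * S2   S3  S2 
   S3   S0  S3 
(> = start, * = accepting)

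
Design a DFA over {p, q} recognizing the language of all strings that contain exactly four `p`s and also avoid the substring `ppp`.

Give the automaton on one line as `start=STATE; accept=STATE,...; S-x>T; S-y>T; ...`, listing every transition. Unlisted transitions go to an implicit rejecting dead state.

start=s0; accept=s9; s0-p>s1; s0-q>s0; s1-p>s2; s1-q>s3; s2-p>s4; s2-q>s5; s3-p>s6; s3-q>s3; s4-p>s4; s4-q>s4; s5-p>s7; s5-q>s5; s6-p>s8; s6-q>s5; s7-p>s9; s7-q>s7; s8-p>s4; s8-q>s7; s9-p>s4; s9-q>s9

Run two small machines in parallel and take their product. One (6 states) tracks the count of `p`s, saturating at 5; the other (4 states) tracks partial matches of the forbidden pattern `ppp`. Each combined state is a pair, one component from each; accept when both components accept. Equivalent product states are then merged.
With 10 states:
        p   q  
>  s0   s1  s0 
   s1   s2  s3 
   s2   s4  s5 
   s3   s6  s3 
   s4   s4  s4 
   s5   s7  s5 
   s6   s8  s5 
   s7   s9  s7 
   s8   s4  s7 
 * s9   s4  s9 
(> = start, * = accepting)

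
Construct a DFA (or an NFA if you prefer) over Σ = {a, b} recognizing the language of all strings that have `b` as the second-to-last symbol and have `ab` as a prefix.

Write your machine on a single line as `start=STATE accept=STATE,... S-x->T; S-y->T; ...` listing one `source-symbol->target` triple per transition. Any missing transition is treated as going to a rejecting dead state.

Handle the two conditions separately and then intersect. The first has 7 states tracking the last 2 symbols read; the second has 4 states tracking whether the input so far still matches the prefix `ab`. A product state is a pair (one from each), accepting exactly when both do. After merging equivalent states the machine shrinks.
A 7-state machine:
        a   b  
>  q0   q1  q2 
   q1   q2  q3 
   q2   q2  q2 
   q3   q4  q5 
 * q4   q6  q3 
 * q5   q4  q5 
   q6   q6  q3 
(> = start, * = accepting)

start=q0; accept=q4,q5; q0-a->q1; q0-b->q2; q1-a->q2; q1-b->q3; q2-a->q2; q2-b->q2; q3-a->q4; q3-b->q5; q4-a->q6; q4-b->q3; q5-a->q4; q5-b->q5; q6-a->q6; q6-b->q3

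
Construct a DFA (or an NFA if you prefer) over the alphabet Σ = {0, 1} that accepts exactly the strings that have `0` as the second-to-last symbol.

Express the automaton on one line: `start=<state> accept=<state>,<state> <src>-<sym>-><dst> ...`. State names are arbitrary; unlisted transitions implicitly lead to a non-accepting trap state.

A DFA must remember the last 2 symbols (since which symbol is second-to-last isn't known until the input ends). Use one state per possible window of the last ≤2 symbols; accept from those whose window starts with `0`.
        0   1  
>  s0   s1  s2 
   s1   s3  s4 
   s2   s5  s6 
 * s3   s3  s4 
 * s4   s5  s6 
   s5   s3  s4 
   s6   s5  s6 
(> = start, * = accepting)

start=s0 accept=s3,s4 s0-0->s1 s0-1->s2 s1-0->s3 s1-1->s4 s2-0->s5 s2-1->s6 s3-0->s3 s3-1->s4 s4-0->s5 s4-1->s6 s5-0->s3 s5-1->s4 s6-0->s5 s6-1->s6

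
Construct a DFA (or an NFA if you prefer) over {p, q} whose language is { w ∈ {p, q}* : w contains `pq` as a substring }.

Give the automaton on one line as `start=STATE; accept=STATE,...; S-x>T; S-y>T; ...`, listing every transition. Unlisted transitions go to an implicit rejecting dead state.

States A..B record the length of the longest prefix of `pq` that matches the current input suffix. Reaching C means `pq` has been seen, and we stay there forever. Accept from C.
With 3 states:
       p  q 
>  A   B  A 
   B   B  C 
 * C   C  C 
(> = start, * = accepting)

start=A; accept=C; A-p>B; A-q>A; B-p>B; B-q>C; C-p>C; C-q>C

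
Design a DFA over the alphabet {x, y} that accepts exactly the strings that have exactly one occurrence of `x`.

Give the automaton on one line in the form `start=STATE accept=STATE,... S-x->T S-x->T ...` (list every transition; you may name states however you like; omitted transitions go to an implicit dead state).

start=q0 accept=q1 q0-x->q1 q0-y->q0 q1-x->q2 q1-y->q1 q2-x->q2 q2-y->q2

Only the number of `x`s matters, and only up to 2. Make a chain q0 → q1 → q2 advanced by each `x` (with q2 absorbing); every other symbol self-loops. The accepting set is {q1}.
        x   y  
>  q0   q1  q0 
 * q1   q2  q1 
   q2   q2  q2 
(> = start, * = accepting)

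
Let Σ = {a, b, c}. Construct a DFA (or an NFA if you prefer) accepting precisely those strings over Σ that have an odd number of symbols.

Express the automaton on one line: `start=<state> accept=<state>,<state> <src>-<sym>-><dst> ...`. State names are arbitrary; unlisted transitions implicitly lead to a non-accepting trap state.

start=S0 accept=S1 S0-a->S1 S0-b->S1 S0-c->S1 S1-a->S0 S1-b->S0 S1-c->S0

Count input length modulo 2: every symbol advances one step around the cycle S0 → S1 → S0. Accept at S1.
2 states suffice.
        a   b   c  
>  S0   S1  S1  S1 
 * S1   S0  S0  S0 
(> = start, * = accepting)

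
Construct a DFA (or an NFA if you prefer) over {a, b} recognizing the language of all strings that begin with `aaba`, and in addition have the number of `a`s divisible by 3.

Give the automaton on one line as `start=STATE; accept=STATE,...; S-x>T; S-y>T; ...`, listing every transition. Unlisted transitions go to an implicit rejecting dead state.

Run two small machines in parallel and take their product. The first has 6 states tracking whether the input so far still matches the prefix `aaba`; the second has 3 states tracking the count of `a`s modulo 3. A product state is a pair (one from each), accepting exactly when both do. Equivalent product states are then merged.
With 8 states:
        a   b  
>  s0   s1  s2 
   s1   s3  s2 
   s2   s2  s2 
   s3   s2  s4 
   s4   s5  s2 
 * s5   s6  s5 
   s6   s7  s6 
   s7   s5  s7 
(> = start, * = accepting)

start=s0; accept=s5; s0-a>s1; s0-b>s2; s1-a>s3; s1-b>s2; s2-a>s2; s2-b>s2; s3-a>s2; s3-b>s4; s4-a>s5; s4-b>s2; s5-a>s6; s5-b>s5; s6-a>s7; s6-b>s6; s7-a>s5; s7-b>s7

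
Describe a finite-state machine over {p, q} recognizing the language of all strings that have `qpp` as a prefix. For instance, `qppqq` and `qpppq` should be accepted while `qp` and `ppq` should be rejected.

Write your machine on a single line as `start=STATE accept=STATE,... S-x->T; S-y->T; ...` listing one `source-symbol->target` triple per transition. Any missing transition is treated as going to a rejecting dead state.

start=S0; accept=S3; S0-p->S4; S0-q->S1; S1-p->S2; S1-q->S4; S2-p->S3; S2-q->S4; S3-p->S3; S3-q->S3; S4-p->S4; S4-q->S4

Check the first 3 symbols one by one: S0 through S2 record how many have matched `qpp` so far; any wrong symbol goes to the dead state S4. After all 3 match we enter the accepting sink S3.
With 5 states:
        p   q  
>  S0   S4  S1 
   S1   S2  S4 
   S2   S3  S4 
 * S3   S3  S3 
   S4   S4  S4 
(> = start, * = accepting)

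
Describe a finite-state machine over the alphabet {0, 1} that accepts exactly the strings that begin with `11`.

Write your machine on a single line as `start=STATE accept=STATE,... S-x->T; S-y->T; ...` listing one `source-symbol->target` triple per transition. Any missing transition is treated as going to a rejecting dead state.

Walk along `11` while the input agrees: from q0 take `1` to q1, and so on. Any deviation drops to the rejecting sink q3. Once q2 is reached the prefix is confirmed and every continuation is accepted.
4 states suffice.
        0   1  
>  q0   q3  q1 
   q1   q3  q2 
 * q2   q2  q2 
   q3   q3  q3 
(> = start, * = accepting)

start=q0; accept=q2; q0-0->q3; q0-1->q1; q1-0->q3; q1-1->q2; q2-0->q2; q2-1->q2; q3-0->q3; q3-1->q3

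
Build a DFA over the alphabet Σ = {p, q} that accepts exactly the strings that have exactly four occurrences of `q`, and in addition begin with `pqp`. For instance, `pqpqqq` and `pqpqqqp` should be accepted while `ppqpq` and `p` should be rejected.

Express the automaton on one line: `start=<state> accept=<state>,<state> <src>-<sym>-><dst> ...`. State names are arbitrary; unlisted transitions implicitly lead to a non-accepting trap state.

Handle the two conditions separately and then intersect. One (6 states) tracks the count of `q`s, saturating at 5; the other (5 states) tracks whether the input so far still matches the prefix `pqp`. Each combined state is a pair, one component from each; accept when both components accept. Minimizing collapses redundant product states.
An 8-state machine:
       p  q 
>  A   B  C 
   B   C  D 
   C   C  C 
   D   E  C 
   E   E  F 
   F   F  G 
   G   G  H 
 * H   H  C 
(> = start, * = accepting)

start=A accept=H A-p->B A-q->C B-p->C B-q->D C-p->C C-q->C D-p->E D-q->C E-p->E E-q->F F-p->F F-q->G G-p->G G-q->H H-p->H H-q->C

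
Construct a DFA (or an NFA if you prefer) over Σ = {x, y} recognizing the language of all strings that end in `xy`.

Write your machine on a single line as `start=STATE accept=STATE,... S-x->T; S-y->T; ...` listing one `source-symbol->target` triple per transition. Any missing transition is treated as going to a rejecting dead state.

Remember how much of `xy` the current input suffix matches. State A means no match yet; B means the last symbol is `x`; C means the last 2 symbols are `xy`. Only C accepts. On a mismatch, fall back to the longest proper suffix that is still a prefix of `xy`.
3 states suffice.
       x  y 
>  A   B  A 
   B   B  C 
 * C   B  A 
(> = start, * = accepting)

start=A; accept=C; A-x->B; A-y->A; B-x->B; B-y->C; C-x->B; C-y->A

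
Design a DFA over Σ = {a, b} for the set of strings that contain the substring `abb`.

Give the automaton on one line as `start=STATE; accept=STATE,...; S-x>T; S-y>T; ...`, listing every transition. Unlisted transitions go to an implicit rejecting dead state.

start=q0; accept=q3; q0-a>q1; q0-b>q0; q1-a>q1; q1-b>q2; q2-a>q1; q2-b>q3; q3-a>q3; q3-b>q3

Track how much of `abb` has been matched so far: state q0 is no progress, q3 is the absorbing accept state reached once `abb` has occurred. Intermediate states record partial matches; on a mismatch, fall back to the longest reusable overlap.
A 4-state machine:
        a   b  
>  q0   q1  q0 
   q1   q1  q2 
   q2   q1  q3 
 * q3   q3  q3 
(> = start, * = accepting)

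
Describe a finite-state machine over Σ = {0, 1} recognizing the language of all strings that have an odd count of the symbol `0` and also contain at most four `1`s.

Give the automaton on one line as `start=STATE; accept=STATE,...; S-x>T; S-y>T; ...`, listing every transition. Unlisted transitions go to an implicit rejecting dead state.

start=S0; accept=S1,S3,S5,S7,S9; S0-0>S1; S0-1>S2; S1-0>S0; S1-1>S3; S2-0>S3; S2-1>S4; S3-0>S2; S3-1>S5; S4-0>S5; S4-1>S6; S5-0>S4; S5-1>S7; S6-0>S7; S6-1>S8; S7-0>S6; S7-1>S9; S8-0>S9; S8-1>S10; S9-0>S8; S9-1>S10; S10-0>S10; S10-1>S10

Build one automaton per condition and run them in lockstep. One (2 states) tracks the count of `0`s modulo 2; the other (6 states) tracks the count of `1`s, saturating at 5. Each combined state is a pair, one component from each; accept when both components accept. After merging equivalent states the machine shrinks.
With 11 states:
          0    1  
>  S0     S1   S2 
 * S1     S0   S3 
   S2     S3   S4 
 * S3     S2   S5 
   S4     S5   S6 
 * S5     S4   S7 
   S6     S7   S8 
 * S7     S6   S9 
   S8     S9  S10 
 * S9     S8  S10 
   S10   S10  S10 
(> = start, * = accepting)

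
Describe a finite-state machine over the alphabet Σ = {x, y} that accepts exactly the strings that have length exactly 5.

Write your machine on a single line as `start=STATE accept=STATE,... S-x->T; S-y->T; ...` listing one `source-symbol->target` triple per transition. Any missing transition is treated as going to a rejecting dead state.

start=q0; accept=q5; q0-x->q1; q0-y->q1; q1-x->q2; q1-y->q2; q2-x->q3; q2-y->q3; q3-x->q4; q3-y->q4; q4-x->q5; q4-y->q5; q5-x->q6; q5-y->q6; q6-x->q6; q6-y->q6

We only need to distinguish lengths 0, 1, …, 5, and '>5'. Chain q0 → q1 → q2 → q3 → q4 → q5 → q6 on every symbol, with q6 looping. Accepting states: {q5}.
7 states suffice.
        x   y  
>  q0   q1  q1 
   q1   q2  q2 
   q2   q3  q3 
   q3   q4  q4 
   q4   q5  q5 
 * q5   q6  q6 
   q6   q6  q6 
(> = start, * = accepting)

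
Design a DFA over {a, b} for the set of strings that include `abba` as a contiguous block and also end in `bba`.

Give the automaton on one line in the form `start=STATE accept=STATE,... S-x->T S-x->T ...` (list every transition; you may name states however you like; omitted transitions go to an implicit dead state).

start=q0 accept=q4 q0-a->q1 q0-b->q0 q1-a->q1 q1-b->q2 q2-a->q1 q2-b->q3 q3-a->q4 q3-b->q0 q4-a->q5 q4-b->q6 q5-a->q5 q5-b->q6 q6-a->q5 q6-b->q7 q7-a->q4 q7-b->q7

Run two small machines in parallel and take their product. The first has 5 states tracking whether and how much of `abba` has been seen; the second has 4 states tracking how much of the suffix `bba` has currently been matched. A product state is a pair (one from each), accepting exactly when both do. Minimizing collapses redundant product states.
An 8-state machine:
        a   b  
>  q0   q1  q0 
   q1   q1  q2 
   q2   q1  q3 
   q3   q4  q0 
 * q4   q5  q6 
   q5   q5  q6 
   q6   q5  q7 
   q7   q4  q7 
(> = start, * = accepting)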